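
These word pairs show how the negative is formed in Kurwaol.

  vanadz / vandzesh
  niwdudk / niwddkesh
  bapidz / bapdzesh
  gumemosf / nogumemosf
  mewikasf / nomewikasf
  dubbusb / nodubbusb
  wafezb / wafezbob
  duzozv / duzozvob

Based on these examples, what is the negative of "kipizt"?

kipiztob

"kipizt" has second-to-last letter 'z'. The stems whose second-to-last letter is 'z' (wafezb → wafezbob, duzozv → duzozvob) add -ob.
So kipizt → kipiztob.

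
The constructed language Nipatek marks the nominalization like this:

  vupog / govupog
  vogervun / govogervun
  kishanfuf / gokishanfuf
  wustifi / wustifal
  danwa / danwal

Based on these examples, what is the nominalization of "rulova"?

ruloval

"rulova" ends in a vowel. The stems ending in a vowel (wustifi → wustifal, danwa → danwal) drop the final letter and add -al.
So rulova → ruloval.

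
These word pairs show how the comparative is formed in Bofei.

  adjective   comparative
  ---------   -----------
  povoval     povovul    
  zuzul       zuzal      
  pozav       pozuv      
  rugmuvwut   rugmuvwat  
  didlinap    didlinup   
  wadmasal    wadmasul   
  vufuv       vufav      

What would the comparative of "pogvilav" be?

pogviluv

"pogvilav" has last vowel 'a'. The stems whose last vowel is 'a' (pozav → pozuv, didlinap → didlinup, povoval → povovul) change the last vowel to 'u'.
So pogvilav → pogviluv.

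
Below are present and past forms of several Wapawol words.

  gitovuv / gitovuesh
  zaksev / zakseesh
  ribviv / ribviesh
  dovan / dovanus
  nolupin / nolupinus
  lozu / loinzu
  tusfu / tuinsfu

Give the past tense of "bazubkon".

"bazubkon" ends in -n. The stems ending in -n (dovan → dovanus, nolupin → nolupinus) add -us.
So bazubkon → bazubkonus.

bazubkonus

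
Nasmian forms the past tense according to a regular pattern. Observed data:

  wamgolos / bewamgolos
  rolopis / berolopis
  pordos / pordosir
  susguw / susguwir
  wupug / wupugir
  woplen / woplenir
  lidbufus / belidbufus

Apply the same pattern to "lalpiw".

lalpiwir

pordos and rolopis both end in -s yet inflect differently (pordosir, berolopis), so the final letter is not what conditions the rule; the number of vowels is.
"lalpiw" has 2 vowels. The stems with 2 vowels (woplen → woplenir, susguw → susguwir, pordos → pordosir) add -ir.
The other pattern: stems with 3 vowels add the prefix be-.
So lalpiw → lalpiwir.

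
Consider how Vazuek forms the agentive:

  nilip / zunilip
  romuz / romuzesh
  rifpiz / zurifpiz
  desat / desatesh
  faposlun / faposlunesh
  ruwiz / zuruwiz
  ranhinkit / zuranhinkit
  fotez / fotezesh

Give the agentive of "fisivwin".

zufisivwin

ruwiz and fotez both end in -z yet inflect differently (zuruwiz, fotezesh), so the final letter is not what conditions the rule; the last vowel is.
"fisivwin" has last vowel 'i'. The stems whose last vowel is 'i' (nilip → zunilip, ruwiz → zuruwiz, rifpiz → zurifpiz) add the prefix zu-.
The other pattern: stems whose last vowel is 'a', 'e' or 'u' add -esh.
So fisivwin → zufisivwin.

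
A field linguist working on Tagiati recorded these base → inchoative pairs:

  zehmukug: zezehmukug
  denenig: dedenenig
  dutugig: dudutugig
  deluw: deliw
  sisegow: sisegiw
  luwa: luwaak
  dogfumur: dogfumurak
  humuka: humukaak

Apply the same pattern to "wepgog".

wewepgog

zehmukug and deluw both have last vowel 'u' yet inflect differently (zezehmukug, deliw), so the last vowel is not what conditions the rule; the final letter is.
"wepgog" ends in -g. The stems ending in -g (zehmukug → zezehmukug, denenig → dedenenig, dutugig → dudutugig) repeat the first consonant+vowel as a prefix.
The other patterns: stems ending in -w change the last vowel to 'i'; stems ending in -a or -r add -ak.
So wepgog → wewepgog.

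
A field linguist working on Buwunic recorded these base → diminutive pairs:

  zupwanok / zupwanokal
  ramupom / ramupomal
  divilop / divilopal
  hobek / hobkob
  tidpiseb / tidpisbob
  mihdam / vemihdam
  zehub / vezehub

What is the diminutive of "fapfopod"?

fapfopodal

zupwanok and hobek both end in -k yet inflect differently (zupwanokal, hobkob), so the final letter is not what conditions the rule; the last vowel is.
"fapfopod" has last vowel 'o'. The stems whose last vowel is 'o' (zupwanok → zupwanokal, ramupom → ramupomal, divilop → divilopal) add -al.
So fapfopod → fapfopodal.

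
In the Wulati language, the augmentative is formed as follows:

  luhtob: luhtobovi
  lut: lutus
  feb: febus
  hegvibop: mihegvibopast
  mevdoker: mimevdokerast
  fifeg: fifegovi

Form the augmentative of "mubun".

feb and luhtob both end in -b yet inflect differently (febus, luhtobovi), so the final letter is not what conditions the rule; the number of vowels is.
"mubun" has 2 vowels. The stems with 2 vowels (fifeg → fifegovi, luhtob → luhtobovi) add -ovi.
So mubun → mubunovi.

mubunovi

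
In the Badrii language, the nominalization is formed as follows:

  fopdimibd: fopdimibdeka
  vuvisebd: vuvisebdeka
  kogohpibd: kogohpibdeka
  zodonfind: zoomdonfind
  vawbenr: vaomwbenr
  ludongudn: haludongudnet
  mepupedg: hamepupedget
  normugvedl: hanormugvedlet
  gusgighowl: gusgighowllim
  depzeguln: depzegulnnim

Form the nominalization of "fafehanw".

fopdimibd and zodonfind both end in -d yet inflect differently (fopdimibdeka, zoomdonfind), so the final letter is not what conditions the rule; the second-to-last letter is.
"fafehanw" has second-to-last letter 'n'. The stems whose second-to-last letter is 'n' (zodonfind → zoomdonfind, vawbenr → vaomwbenr) insert -om- after the first vowel.
The other patterns: stems whose second-to-last letter is 'b' add -eka; stems whose second-to-last letter is 'd' add ha- … -et around the stem; stems whose second-to-last letter is 'l' or 'w' double the final consonant and add -im.
So fafehanw → faomfehanw.

faomfehanw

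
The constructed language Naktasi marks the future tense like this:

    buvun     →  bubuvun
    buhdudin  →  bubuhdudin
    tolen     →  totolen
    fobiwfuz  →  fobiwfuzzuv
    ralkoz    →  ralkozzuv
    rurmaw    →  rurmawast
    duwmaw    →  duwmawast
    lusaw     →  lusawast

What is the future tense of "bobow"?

buvun and fobiwfuz both have last vowel 'u' yet inflect differently (bubuvun, fobiwfuzzuv), so the last vowel is not what conditions the rule; the final letter is.
"bobow" ends in -w. The stems ending in -w (rurmaw → rurmawast, duwmaw → duwmawast, lusaw → lusawast) add -ast.
The other patterns: stems ending in -n repeat the first consonant+vowel as a prefix; stems ending in -z double the final consonant and add -uv.
So bobow → bobowast.

bobowast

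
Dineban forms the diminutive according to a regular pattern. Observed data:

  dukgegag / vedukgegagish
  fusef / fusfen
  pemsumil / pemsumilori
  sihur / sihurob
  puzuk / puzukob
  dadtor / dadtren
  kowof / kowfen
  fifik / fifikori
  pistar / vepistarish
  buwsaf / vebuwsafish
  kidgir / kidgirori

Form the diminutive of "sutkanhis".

dadtor and kidgir both end in -r yet inflect differently (dadtren, kidgirori), so the final letter is not what conditions the rule; the last vowel is.
"sutkanhis" has last vowel 'i'. The stems whose last vowel is 'i' (fifik → fifikori, pemsumil → pemsumilori, kidgir → kidgirori) add -ori.
The other patterns: stems whose last vowel is 'e' or 'o' delete the last vowel and add -en; stems whose last vowel is 'u' add -ob; stems whose last vowel is 'a' add ve- … -ish around the stem.
So sutkanhis → sutkanhisori.

sutkanhisori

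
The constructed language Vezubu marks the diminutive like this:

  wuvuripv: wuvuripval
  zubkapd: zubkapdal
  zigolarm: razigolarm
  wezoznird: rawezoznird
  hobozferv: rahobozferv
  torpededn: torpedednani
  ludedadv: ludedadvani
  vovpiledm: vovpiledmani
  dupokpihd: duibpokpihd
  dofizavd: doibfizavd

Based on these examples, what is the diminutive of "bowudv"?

bowudvani

"bowudv" has second-to-last letter 'd'. The stems whose second-to-last letter is 'd' (torpededn → torpedednani, ludedadv → ludedadvani, vovpiledm → vovpiledmani) add -ani.
So bowudv → bowudvani.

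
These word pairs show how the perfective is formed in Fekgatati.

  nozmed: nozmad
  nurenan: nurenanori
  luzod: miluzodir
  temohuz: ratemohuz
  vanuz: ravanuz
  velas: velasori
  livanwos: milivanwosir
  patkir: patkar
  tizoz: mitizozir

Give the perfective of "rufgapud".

luzod and nozmed both end in -d yet inflect differently (miluzodir, nozmad), so the final letter is not what conditions the rule; the last vowel is.
"rufgapud" has last vowel 'u'. The stems whose last vowel is 'u' (vanuz → ravanuz, temohuz → ratemohuz) add the prefix ra-.
The other patterns: stems whose last vowel is 'o' add mi- … -ir around the stem; stems whose last vowel is 'e' or 'i' change the last vowel to 'a'; stems whose last vowel is 'a' add -ori.
So rufgapud → rarufgapud.

rarufgapud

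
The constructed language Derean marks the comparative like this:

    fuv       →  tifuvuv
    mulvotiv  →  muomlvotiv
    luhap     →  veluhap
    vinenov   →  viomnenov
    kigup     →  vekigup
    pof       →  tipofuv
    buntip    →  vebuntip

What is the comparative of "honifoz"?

"honifoz" has 3 vowels. The stems with 3 vowels (mulvotiv → muomlvotiv, vinenov → viomnenov) insert -om- after the first vowel.
The other patterns: stems with 1 vowel add ti- … -uv around the stem; stems with 2 vowels add the prefix ve-.
So honifoz → hoomnifoz.

hoomnifoz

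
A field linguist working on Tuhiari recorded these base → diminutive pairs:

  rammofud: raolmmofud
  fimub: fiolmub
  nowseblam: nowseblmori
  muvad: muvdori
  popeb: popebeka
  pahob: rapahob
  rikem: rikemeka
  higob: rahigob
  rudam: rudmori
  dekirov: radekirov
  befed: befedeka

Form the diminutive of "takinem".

takinemeka

"takinem" has last vowel 'e'. The stems whose last vowel is 'e' (rikem → rikemeka, befed → befedeka, popeb → popebeka) add -eka.
So takinem → takinemeka.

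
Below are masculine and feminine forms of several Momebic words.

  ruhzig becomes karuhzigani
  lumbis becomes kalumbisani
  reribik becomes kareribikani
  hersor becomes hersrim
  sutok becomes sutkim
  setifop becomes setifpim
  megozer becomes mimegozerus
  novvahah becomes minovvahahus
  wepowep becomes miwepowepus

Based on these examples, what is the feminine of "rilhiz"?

karilhizani

"rilhiz" has last vowel 'i'. The stems whose last vowel is 'i' (ruhzig → karuhzigani, lumbis → kalumbisani, reribik → kareribikani) add ka- … -ani around the stem.
The other patterns: stems whose last vowel is 'o' delete the last vowel and add -im; stems whose last vowel is 'a' or 'e' add mi- … -us around the stem.
So rilhiz → karilhizani.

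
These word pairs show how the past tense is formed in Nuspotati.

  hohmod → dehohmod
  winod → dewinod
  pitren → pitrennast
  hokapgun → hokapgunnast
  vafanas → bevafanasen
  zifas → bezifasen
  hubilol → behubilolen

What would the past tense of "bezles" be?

hohmod and hubilol both have last vowel 'o' yet inflect differently (dehohmod, behubilolen), so the last vowel is not what conditions the rule; the final letter is.
"bezles" ends in -s. The stems ending in -s (vafanas → bevafanasen, zifas → bezifasen) add be- … -en around the stem.
The other patterns: stems ending in -d add the prefix de-; stems ending in -n double the final consonant and add -ast.
So bezles → bebezlesen.

bebezlesen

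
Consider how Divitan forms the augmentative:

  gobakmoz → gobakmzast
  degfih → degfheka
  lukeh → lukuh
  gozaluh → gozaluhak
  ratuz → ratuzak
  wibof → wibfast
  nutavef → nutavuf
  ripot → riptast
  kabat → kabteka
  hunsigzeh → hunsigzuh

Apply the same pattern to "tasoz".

taszast

wibof and nutavef both end in -f yet inflect differently (wibfast, nutavuf), so the final letter is not what conditions the rule; the last vowel is.
"tasoz" has last vowel 'o'. The stems whose last vowel is 'o' (gobakmoz → gobakmzast, ripot → riptast, wibof → wibfast) delete the last vowel and add -ast.
So tasoz → taszast.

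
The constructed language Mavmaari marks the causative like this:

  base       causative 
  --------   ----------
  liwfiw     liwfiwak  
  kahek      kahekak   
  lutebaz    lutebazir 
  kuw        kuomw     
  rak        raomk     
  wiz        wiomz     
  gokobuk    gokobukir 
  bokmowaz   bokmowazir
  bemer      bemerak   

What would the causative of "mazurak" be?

mazurakir

"mazurak" has 3 vowels. The stems with 3 vowels (gokobuk → gokobukir, bokmowaz → bokmowazir, lutebaz → lutebazir) add -ir.
So mazurak → mazurakir.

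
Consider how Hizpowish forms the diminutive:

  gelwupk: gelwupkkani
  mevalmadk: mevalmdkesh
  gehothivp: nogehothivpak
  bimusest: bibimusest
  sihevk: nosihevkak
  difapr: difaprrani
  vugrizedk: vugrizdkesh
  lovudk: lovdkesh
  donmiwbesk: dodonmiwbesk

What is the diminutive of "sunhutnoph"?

donmiwbesk and sihevk both end in -k yet inflect differently (dodonmiwbesk, nosihevkak), so the final letter is not what conditions the rule; the second-to-last letter is.
"sunhutnoph" has second-to-last letter 'p'. The stems whose second-to-last letter is 'p' (difapr → difaprrani, gelwupk → gelwupkkani) double the final consonant and add -ani.
The other patterns: stems whose second-to-last letter is 's' repeat the first consonant+vowel as a prefix; stems whose second-to-last letter is 'v' add no- … -ak around the stem; stems whose second-to-last letter is 'd' delete the last vowel and add -esh.
So sunhutnoph → sunhutnophhani.

sunhutnophhani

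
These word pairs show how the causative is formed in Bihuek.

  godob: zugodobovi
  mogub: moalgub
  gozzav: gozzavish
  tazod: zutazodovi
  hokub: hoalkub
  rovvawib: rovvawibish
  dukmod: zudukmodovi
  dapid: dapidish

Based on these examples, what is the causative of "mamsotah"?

mamsotahish

dapid and tazod both end in -d yet inflect differently (dapidish, zutazodovi), so the final letter is not what conditions the rule; the last vowel is.
"mamsotah" has last vowel 'a'. The one such stem in the data (gozzav → gozzavish) adds -ish, so the same rule applies.
The other patterns: stems whose last vowel is 'o' add zu- … -ovi around the stem; stems whose last vowel is 'u' insert -al- after the first vowel.
So mamsotah → mamsotahish.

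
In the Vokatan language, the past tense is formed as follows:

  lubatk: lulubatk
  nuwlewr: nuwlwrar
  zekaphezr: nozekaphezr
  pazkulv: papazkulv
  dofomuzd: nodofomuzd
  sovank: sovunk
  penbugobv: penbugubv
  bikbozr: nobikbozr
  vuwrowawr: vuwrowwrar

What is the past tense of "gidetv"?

gigidetv

"gidetv" has second-to-last letter 't'. The one such stem in the data (lubatk → lulubatk) repeats the first consonant+vowel as a prefix (as does pazkulv), so the same rule applies.
So gidetv → gigidetv.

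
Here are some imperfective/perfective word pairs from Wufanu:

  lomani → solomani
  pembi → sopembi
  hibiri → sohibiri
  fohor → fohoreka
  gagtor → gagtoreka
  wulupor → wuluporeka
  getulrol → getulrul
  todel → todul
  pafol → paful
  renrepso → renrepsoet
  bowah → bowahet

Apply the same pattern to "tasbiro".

tasbiroet

fohor and getulrol both have last vowel 'o' yet inflect differently (fohoreka, getulrul), so the last vowel is not what conditions the rule; the final letter is.
"tasbiro" ends in -o. The one such stem in the data (renrepso → renrepsoet) adds -et, so the same rule applies.
The other patterns: stems ending in -i add the prefix so-; stems ending in -r add -eka; stems ending in -l change the last vowel to 'u'.
So tasbiro → tasbiroet.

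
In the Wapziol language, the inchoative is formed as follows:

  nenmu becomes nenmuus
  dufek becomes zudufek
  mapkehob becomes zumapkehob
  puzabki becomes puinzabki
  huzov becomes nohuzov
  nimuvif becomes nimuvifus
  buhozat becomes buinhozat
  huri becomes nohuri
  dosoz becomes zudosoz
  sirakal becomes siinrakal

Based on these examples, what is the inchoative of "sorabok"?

huri and puzabki both end in -i yet inflect differently (nohuri, puinzabki), so the final letter is not what conditions the rule; the first letter is.
"sorabok" begins with s-. The one such stem in the data (sirakal → siinrakal) inserts -in- after the first vowel (as do puzabki, buhozat), so the same rule applies.
The other patterns: stems beginning with d- or m- add the prefix zu-; stems beginning with n- add -us; stems beginning with h- add the prefix no-.
So sorabok → soinrabok.

soinrabok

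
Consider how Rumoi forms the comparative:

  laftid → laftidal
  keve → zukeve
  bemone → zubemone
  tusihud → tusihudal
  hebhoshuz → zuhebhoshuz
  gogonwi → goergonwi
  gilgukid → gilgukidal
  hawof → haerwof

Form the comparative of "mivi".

hebhoshuz and tusihud both have last vowel 'u' yet inflect differently (zuhebhoshuz, tusihudal), so the last vowel is not what conditions the rule; the final letter is.
"mivi" ends in -i. The one such stem in the data (gogonwi → goergonwi) inserts -er- after the first vowel (as does hawof), so the same rule applies.
So mivi → miervi.

miervi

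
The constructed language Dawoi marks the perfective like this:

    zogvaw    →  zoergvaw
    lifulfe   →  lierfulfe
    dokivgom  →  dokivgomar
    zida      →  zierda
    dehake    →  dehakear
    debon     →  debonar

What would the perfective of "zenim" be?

dehake and lifulfe both end in -e yet inflect differently (dehakear, lierfulfe), so the final letter is not what conditions the rule; the first letter is.
"zenim" begins with z-. The stems beginning with z- (zida → zierda, zogvaw → zoergvaw) insert -er- after the first vowel.
So zenim → zeernim.

zeernim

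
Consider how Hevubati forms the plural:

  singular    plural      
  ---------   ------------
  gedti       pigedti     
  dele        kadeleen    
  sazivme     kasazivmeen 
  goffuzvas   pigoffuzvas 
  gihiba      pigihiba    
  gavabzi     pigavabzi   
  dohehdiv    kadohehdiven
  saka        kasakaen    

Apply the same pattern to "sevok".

gihiba and saka both end in -a yet inflect differently (pigihiba, kasakaen), so the final letter is not what conditions the rule; the first letter is.
"sevok" begins with s-. The stems beginning with s- (saka → kasakaen, sazivme → kasazivmeen) add ka- … -en around the stem.
So sevok → kasevoken.

kasevoken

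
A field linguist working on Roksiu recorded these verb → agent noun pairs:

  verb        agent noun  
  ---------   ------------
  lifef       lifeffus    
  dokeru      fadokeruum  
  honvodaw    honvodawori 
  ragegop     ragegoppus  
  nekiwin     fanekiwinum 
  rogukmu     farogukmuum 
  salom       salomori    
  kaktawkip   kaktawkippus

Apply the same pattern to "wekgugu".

kaktawkip and nekiwin both have last vowel 'i' yet inflect differently (kaktawkippus, fanekiwinum), so the last vowel is not what conditions the rule; the final letter is.
"wekgugu" ends in -u. The stems ending in -u (rogukmu → farogukmuum, dokeru → fadokeruum) add fa- … -um around the stem.
The other patterns: stems ending in -f or -p double the final consonant and add -us; stems ending in -m or -w add -ori.
So wekgugu → fawekguguum.

fawekguguum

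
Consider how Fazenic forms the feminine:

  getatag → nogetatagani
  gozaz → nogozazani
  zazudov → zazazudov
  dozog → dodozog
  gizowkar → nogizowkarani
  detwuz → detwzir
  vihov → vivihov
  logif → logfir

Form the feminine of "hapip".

dozog and getatag both end in -g yet inflect differently (dodozog, nogetatagani), so the final letter is not what conditions the rule; the last vowel is.
"hapip" has last vowel 'i'. The one such stem in the data (logif → logfir) deletes the last vowel and adds -ir (as does detwuz), so the same rule applies.
So hapip → happir.

happir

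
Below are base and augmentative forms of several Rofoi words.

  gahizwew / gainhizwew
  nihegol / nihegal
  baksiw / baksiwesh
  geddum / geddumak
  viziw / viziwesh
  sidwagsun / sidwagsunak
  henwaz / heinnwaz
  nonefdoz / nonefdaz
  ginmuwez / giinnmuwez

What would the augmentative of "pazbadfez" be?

viziw and gahizwew both end in -w yet inflect differently (viziwesh, gainhizwew), so the final letter is not what conditions the rule; the last vowel is.
"pazbadfez" has last vowel 'e'. The stems whose last vowel is 'e' (gahizwew → gainhizwew, ginmuwez → giinnmuwez) insert -in- after the first vowel.
So pazbadfez → painzbadfez.

painzbadfez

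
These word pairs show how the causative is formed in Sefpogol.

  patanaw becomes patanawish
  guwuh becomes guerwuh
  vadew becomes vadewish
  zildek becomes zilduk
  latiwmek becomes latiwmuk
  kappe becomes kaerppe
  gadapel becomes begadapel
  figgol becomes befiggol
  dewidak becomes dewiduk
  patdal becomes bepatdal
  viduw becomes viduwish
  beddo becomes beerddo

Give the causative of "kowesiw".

latiwmek and vadew both have last vowel 'e' yet inflect differently (latiwmuk, vadewish), so the last vowel is not what conditions the rule; the final letter is.
"kowesiw" ends in -w. The stems ending in -w (viduw → viduwish, vadew → vadewish, patanaw → patanawish) add -ish.
So kowesiw → kowesiwish.

kowesiwish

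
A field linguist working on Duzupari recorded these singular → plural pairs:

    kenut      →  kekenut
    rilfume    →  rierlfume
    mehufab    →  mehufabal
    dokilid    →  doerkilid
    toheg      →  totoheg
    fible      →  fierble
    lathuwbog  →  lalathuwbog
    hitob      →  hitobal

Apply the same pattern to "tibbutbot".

titibbutbot

"tibbutbot" ends in -t. The one such stem in the data (kenut → kekenut) repeats the first consonant+vowel as a prefix (as do lathuwbog, toheg), so the same rule applies.
So tibbutbot → titibbutbot.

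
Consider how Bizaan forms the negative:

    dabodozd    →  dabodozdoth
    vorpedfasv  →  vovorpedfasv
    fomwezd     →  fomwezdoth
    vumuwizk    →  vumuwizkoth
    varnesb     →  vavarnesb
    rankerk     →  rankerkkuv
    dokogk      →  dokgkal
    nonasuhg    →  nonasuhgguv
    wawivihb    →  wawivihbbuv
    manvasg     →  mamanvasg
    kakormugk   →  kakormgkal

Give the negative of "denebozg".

denebozgoth

kakormugk and vumuwizk both end in -k yet inflect differently (kakormgkal, vumuwizkoth), so the final letter is not what conditions the rule; the second-to-last letter is.
"denebozg" has second-to-last letter 'z'. The stems whose second-to-last letter is 'z' (dabodozd → dabodozdoth, fomwezd → fomwezdoth, vumuwizk → vumuwizkoth) add -oth.
So denebozg → denebozgoth.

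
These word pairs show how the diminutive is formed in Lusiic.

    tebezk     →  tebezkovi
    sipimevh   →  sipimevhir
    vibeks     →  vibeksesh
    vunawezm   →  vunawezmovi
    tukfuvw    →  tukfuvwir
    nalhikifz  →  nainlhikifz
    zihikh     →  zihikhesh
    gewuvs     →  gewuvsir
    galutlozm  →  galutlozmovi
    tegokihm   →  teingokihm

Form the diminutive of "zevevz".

zihikh and sipimevh both end in -h yet inflect differently (zihikhesh, sipimevhir), so the final letter is not what conditions the rule; the second-to-last letter is.
"zevevz" has second-to-last letter 'v'. The stems whose second-to-last letter is 'v' (sipimevh → sipimevhir, tukfuvw → tukfuvwir, gewuvs → gewuvsir) add -ir.
The other patterns: stems whose second-to-last letter is 'k' add -esh; stems whose second-to-last letter is 'z' add -ovi; stems whose second-to-last letter is 'f' or 'h' insert -in- after the first vowel.
So zevevz → zevevzir.

zevevzir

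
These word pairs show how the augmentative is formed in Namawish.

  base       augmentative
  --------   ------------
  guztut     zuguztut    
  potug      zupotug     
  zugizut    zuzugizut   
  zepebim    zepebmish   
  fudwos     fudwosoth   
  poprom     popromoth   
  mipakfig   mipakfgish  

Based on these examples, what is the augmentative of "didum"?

zudidum

poprom and zepebim both end in -m yet inflect differently (popromoth, zepebmish), so the final letter is not what conditions the rule; the last vowel is.
"didum" has last vowel 'u'. The stems whose last vowel is 'u' (potug → zupotug, zugizut → zuzugizut, guztut → zuguztut) add the prefix zu-.
The other patterns: stems whose last vowel is 'o' add -oth; stems whose last vowel is 'i' delete the last vowel and add -ish.
So didum → zudidum.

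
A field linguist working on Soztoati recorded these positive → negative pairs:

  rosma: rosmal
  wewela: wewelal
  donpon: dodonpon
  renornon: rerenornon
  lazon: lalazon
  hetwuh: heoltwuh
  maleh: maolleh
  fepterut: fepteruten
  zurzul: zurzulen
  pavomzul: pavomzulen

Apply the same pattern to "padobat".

padobaten

hetwuh and fepterut both have last vowel 'u' yet inflect differently (heoltwuh, fepteruten), so the last vowel is not what conditions the rule; the final letter is.
"padobat" ends in -t. The one such stem in the data (fepterut → fepteruten) adds -en, so the same rule applies.
The other patterns: stems ending in -a drop the final letter and add -al; stems ending in -n repeat the first consonant+vowel as a prefix; stems ending in -h insert -ol- after the first vowel.
So padobat → padobaten.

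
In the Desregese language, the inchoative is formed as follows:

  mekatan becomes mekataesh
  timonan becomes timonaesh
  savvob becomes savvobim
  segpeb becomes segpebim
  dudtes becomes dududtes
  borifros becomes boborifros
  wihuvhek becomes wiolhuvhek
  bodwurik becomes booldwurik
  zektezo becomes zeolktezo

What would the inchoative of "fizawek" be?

segpeb and dudtes both have last vowel 'e' yet inflect differently (segpebim, dududtes), so the last vowel is not what conditions the rule; the final letter is.
"fizawek" ends in -k. The stems ending in -k (wihuvhek → wiolhuvhek, bodwurik → booldwurik) insert -ol- after the first vowel.
So fizawek → fiolzawek.

fiolzawek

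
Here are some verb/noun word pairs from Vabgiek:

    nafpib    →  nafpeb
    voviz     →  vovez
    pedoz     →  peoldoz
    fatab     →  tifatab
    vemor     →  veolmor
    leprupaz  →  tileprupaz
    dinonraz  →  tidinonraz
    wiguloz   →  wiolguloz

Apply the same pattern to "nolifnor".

noollifnor

dinonraz and wiguloz both end in -z yet inflect differently (tidinonraz, wiolguloz), so the final letter is not what conditions the rule; the last vowel is.
"nolifnor" has last vowel 'o'. The stems whose last vowel is 'o' (wiguloz → wiolguloz, vemor → veolmor, pedoz → peoldoz) insert -ol- after the first vowel.
The other patterns: stems whose last vowel is 'a' add the prefix ti-; stems whose last vowel is 'i' change the last vowel to 'e'.
So nolifnor → noollifnor.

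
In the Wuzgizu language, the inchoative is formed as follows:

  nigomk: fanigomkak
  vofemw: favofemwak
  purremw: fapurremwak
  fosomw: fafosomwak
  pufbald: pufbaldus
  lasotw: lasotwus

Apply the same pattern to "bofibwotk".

bofibwotkus

"bofibwotk" has second-to-last letter 't'. The one such stem in the data (lasotw → lasotwus) adds -us, so the same rule applies.
So bofibwotk → bofibwotkus.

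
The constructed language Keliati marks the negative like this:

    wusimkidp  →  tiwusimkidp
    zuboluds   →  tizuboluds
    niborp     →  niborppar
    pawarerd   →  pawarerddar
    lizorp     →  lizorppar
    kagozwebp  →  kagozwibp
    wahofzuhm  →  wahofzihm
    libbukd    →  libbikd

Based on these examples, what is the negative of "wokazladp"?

tiwokazladp

"wokazladp" has second-to-last letter 'd'. The stems whose second-to-last letter is 'd' (wusimkidp → tiwusimkidp, zuboluds → tizuboluds) add the prefix ti-.
The other patterns: stems whose second-to-last letter is 'r' double the final consonant and add -ar; stems whose second-to-last letter is 'b', 'h' or 'k' change the last vowel to 'i'.
So wokazladp → tiwokazladp.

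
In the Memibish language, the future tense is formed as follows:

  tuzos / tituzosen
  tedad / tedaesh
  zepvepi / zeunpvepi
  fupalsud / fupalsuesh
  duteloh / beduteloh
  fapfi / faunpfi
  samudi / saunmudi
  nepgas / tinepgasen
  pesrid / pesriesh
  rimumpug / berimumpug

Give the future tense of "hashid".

nepgas and tedad both have last vowel 'a' yet inflect differently (tinepgasen, tedaesh), so the last vowel is not what conditions the rule; the final letter is.
"hashid" ends in -d. The stems ending in -d (pesrid → pesriesh, fupalsud → fupalsuesh, tedad → tedaesh) drop the final letter and add -esh.
So hashid → hashiesh.

hashiesh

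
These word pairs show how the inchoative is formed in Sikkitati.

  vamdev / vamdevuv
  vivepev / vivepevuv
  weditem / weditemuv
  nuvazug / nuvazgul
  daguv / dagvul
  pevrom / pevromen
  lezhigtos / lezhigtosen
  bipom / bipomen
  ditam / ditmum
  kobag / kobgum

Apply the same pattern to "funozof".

"funozof" has last vowel 'o'. The stems whose last vowel is 'o' (pevrom → pevromen, lezhigtos → lezhigtosen, bipom → bipomen) add -en.
So funozof → funozofen.

funozofen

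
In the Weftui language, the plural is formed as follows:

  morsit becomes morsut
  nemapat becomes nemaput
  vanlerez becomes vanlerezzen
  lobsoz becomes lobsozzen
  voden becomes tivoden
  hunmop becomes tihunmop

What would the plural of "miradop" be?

timiradop

"miradop" ends in -p. The one such stem in the data (hunmop → tihunmop) adds the prefix ti-, so the same rule applies.
So miradop → timiradop.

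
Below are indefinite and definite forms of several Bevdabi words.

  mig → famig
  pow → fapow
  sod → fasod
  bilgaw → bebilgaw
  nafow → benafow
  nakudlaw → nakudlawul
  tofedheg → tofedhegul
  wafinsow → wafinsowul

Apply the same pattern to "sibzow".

"sibzow" has 2 vowels. The stems with 2 vowels (bilgaw → bebilgaw, nafow → benafow) add the prefix be-.
So sibzow → besibzow.

besibzow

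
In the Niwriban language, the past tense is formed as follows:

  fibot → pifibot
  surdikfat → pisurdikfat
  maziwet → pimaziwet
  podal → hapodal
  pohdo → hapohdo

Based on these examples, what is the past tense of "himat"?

pihimat

surdikfat and podal both have last vowel 'a' yet inflect differently (pisurdikfat, hapodal), so the last vowel is not what conditions the rule; the final letter is.
"himat" ends in -t. The stems ending in -t (fibot → pifibot, surdikfat → pisurdikfat, maziwet → pimaziwet) add the prefix pi-.
The other pattern: stems ending in -l or -o add the prefix ha-.
So himat → pihimat.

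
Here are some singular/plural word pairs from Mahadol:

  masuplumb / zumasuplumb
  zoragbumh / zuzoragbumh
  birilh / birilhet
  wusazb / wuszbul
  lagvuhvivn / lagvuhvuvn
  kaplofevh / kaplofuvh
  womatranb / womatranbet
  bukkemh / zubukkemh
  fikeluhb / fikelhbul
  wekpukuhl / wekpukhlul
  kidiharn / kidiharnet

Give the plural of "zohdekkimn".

zuzohdekkimn

"zohdekkimn" has second-to-last letter 'm'. The stems whose second-to-last letter is 'm' (masuplumb → zumasuplumb, bukkemh → zubukkemh, zoragbumh → zuzoragbumh) add the prefix zu-.
So zohdekkimn → zuzohdekkimn.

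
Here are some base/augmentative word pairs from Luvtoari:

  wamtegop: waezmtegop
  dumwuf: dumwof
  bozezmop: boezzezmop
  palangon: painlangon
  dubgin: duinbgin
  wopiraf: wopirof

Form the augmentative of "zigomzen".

palangon and bozezmop both have last vowel 'o' yet inflect differently (painlangon, boezzezmop), so the last vowel is not what conditions the rule; the final letter is.
"zigomzen" ends in -n. The stems ending in -n (dubgin → duinbgin, palangon → painlangon) insert -in- after the first vowel.
So zigomzen → ziingomzen.

ziingomzen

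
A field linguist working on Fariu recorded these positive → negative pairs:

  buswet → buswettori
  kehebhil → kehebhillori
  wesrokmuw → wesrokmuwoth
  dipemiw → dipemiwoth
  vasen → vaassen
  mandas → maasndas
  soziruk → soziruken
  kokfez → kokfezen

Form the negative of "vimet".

vimettori

"vimet" ends in -t. The one such stem in the data (buswet → buswettori) doubles the final consonant and adds -ori (as does kehebhil), so the same rule applies.
So vimet → vimettori.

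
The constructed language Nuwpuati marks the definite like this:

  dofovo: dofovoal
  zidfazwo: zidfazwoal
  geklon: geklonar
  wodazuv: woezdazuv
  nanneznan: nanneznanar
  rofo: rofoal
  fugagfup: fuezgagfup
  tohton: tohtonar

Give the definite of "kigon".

kigonar

tohton and rofo both have last vowel 'o' yet inflect differently (tohtonar, rofoal), so the last vowel is not what conditions the rule; the final letter is.
"kigon" ends in -n. The stems ending in -n (tohton → tohtonar, nanneznan → nanneznanar, geklon → geklonar) add -ar.
The other patterns: stems ending in -o add -al; stems ending in -p or -v insert -ez- after the first vowel.
So kigon → kigonar.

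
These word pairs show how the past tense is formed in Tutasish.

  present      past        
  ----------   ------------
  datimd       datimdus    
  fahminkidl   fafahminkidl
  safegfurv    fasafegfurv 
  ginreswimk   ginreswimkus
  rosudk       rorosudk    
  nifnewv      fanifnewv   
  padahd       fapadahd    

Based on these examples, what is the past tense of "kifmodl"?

kikifmodl

rosudk and ginreswimk both end in -k yet inflect differently (rorosudk, ginreswimkus), so the final letter is not what conditions the rule; the second-to-last letter is.
"kifmodl" has second-to-last letter 'd'. The stems whose second-to-last letter is 'd' (rosudk → rorosudk, fahminkidl → fafahminkidl) repeat the first consonant+vowel as a prefix.
So kifmodl → kikifmodl.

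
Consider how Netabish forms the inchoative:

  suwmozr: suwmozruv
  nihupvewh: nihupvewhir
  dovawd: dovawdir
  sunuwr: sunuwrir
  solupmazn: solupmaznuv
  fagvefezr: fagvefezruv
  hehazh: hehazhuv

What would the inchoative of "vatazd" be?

vatazduv

fagvefezr and sunuwr both end in -r yet inflect differently (fagvefezruv, sunuwrir), so the final letter is not what conditions the rule; the second-to-last letter is.
"vatazd" has second-to-last letter 'z'. The stems whose second-to-last letter is 'z' (fagvefezr → fagvefezruv, solupmazn → solupmaznuv, suwmozr → suwmozruv) add -uv.
The other pattern: stems whose second-to-last letter is 'w' add -ir.
So vatazd → vatazduv.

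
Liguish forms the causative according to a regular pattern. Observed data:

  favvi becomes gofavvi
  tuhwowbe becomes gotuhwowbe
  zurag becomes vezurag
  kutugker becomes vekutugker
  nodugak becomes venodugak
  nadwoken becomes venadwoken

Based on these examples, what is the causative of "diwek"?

vediwek

tuhwowbe and kutugker both have last vowel 'e' yet inflect differently (gotuhwowbe, vekutugker), so the last vowel is not what conditions the rule; whether the stem ends in a vowel or a consonant is.
"diwek" ends in a consonant. The stems ending in a consonant (zurag → vezurag, kutugker → vekutugker, nodugak → venodugak) add the prefix ve-.
So diwek → vediwek.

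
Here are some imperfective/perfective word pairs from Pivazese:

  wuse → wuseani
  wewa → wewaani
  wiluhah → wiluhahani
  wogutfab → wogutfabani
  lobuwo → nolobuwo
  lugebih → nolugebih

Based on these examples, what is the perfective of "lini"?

nolini

"lini" begins with l-. The stems beginning with l- (lobuwo → nolobuwo, lugebih → nolugebih) add the prefix no-.
So lini → nolini.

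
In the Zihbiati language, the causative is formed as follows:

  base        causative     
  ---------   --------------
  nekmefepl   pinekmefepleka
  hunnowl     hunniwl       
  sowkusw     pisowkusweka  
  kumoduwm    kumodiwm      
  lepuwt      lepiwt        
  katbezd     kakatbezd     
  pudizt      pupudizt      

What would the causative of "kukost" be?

"kukost" has second-to-last letter 's'. The one such stem in the data (sowkusw → pisowkusweka) adds pi- … -eka around the stem, so the same rule applies.
So kukost → pikukosteka.

pikukosteka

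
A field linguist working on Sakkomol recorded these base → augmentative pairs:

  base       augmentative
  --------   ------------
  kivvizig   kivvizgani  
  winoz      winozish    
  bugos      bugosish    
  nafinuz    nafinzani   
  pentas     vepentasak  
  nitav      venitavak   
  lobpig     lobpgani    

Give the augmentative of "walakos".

pentas and bugos both end in -s yet inflect differently (vepentasak, bugosish), so the final letter is not what conditions the rule; the last vowel is.
"walakos" has last vowel 'o'. The stems whose last vowel is 'o' (winoz → winozish, bugos → bugosish) add -ish.
The other patterns: stems whose last vowel is 'a' add ve- … -ak around the stem; stems whose last vowel is 'i' or 'u' delete the last vowel and add -ani.
So walakos → walakosish.

walakosish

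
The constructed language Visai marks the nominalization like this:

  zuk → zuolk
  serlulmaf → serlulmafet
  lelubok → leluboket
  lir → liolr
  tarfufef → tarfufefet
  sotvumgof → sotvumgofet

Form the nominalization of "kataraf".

zuk and lelubok both end in -k yet inflect differently (zuolk, leluboket), so the final letter is not what conditions the rule; the number of vowels is.
"kataraf" has 3 vowels. The stems with 3 vowels (serlulmaf → serlulmafet, tarfufef → tarfufefet, sotvumgof → sotvumgofet) add -et.
The other pattern: stems with 1 vowel insert -ol- after the first vowel.
So kataraf → katarafet.

katarafet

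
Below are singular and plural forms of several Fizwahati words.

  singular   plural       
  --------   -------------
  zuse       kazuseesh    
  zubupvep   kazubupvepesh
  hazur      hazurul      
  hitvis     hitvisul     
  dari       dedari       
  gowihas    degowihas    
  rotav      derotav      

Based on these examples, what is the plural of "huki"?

"huki" begins with h-. The stems beginning with h- (hazur → hazurul, hitvis → hitvisul) add -ul.
So huki → hukiul.

hukiul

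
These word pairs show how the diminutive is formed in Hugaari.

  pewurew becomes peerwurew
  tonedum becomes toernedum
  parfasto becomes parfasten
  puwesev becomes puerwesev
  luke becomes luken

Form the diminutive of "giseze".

gisezen

luke and puwesev both have last vowel 'e' yet inflect differently (luken, puerwesev), so the last vowel is not what conditions the rule; whether the stem ends in a vowel or a consonant is.
"giseze" ends in a vowel. The stems ending in a vowel (parfasto → parfasten, luke → luken) drop the final letter and add -en.
So giseze → gisezen.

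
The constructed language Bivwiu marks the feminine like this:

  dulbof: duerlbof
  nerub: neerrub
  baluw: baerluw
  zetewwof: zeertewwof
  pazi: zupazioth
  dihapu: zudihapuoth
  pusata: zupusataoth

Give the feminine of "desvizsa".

nerub and dihapu both have last vowel 'u' yet inflect differently (neerrub, zudihapuoth), so the last vowel is not what conditions the rule; whether the stem ends in a vowel or a consonant is.
"desvizsa" ends in a vowel. The stems ending in a vowel (pazi → zupazioth, dihapu → zudihapuoth, pusata → zupusataoth) add zu- … -oth around the stem.
So desvizsa → zudesvizsaoth.

zudesvizsaoth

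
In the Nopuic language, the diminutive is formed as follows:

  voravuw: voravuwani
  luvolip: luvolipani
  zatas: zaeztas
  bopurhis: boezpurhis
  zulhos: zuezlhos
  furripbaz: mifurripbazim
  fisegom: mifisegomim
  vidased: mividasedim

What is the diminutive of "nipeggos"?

luvolip and bopurhis both have last vowel 'i' yet inflect differently (luvolipani, boezpurhis), so the last vowel is not what conditions the rule; the final letter is.
"nipeggos" ends in -s. The stems ending in -s (zatas → zaeztas, bopurhis → boezpurhis, zulhos → zuezlhos) insert -ez- after the first vowel.
So nipeggos → niezpeggos.

niezpeggos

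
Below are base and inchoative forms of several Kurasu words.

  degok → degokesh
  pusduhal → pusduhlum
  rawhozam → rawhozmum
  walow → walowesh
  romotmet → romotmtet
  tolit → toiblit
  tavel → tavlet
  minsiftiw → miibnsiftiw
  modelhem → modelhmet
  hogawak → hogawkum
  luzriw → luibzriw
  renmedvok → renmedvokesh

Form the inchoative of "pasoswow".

pasoswowesh

walow and luzriw both end in -w yet inflect differently (walowesh, luibzriw), so the final letter is not what conditions the rule; the last vowel is.
"pasoswow" has last vowel 'o'. The stems whose last vowel is 'o' (renmedvok → renmedvokesh, degok → degokesh, walow → walowesh) add -esh.
The other patterns: stems whose last vowel is 'e' delete the last vowel and add -et; stems whose last vowel is 'i' insert -ib- after the first vowel; stems whose last vowel is 'a' delete the last vowel and add -um.
So pasoswow → pasoswowesh.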